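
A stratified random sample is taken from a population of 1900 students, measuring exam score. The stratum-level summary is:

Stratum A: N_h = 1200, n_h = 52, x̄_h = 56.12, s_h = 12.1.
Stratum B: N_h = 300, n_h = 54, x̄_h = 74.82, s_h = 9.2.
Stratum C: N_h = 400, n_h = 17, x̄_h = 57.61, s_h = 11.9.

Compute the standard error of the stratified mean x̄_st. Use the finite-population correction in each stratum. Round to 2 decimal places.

V̂(x̄_st) = Σ W_h² (1 − n_h/N_h) s_h²/n_h, with W_h = N_h/N and N = 1900:
  stratum A: (1200/1900)²·(1 − 52/1200)·12.1²/52 = 1.07444
  stratum B: (300/1900)²·(1 − 54/300)·9.2²/54 = 0.0320428
  stratum C: (400/1900)²·(1 − 17/400)·11.9²/17 = 0.353506
V̂(x̄_st) = 1.45999
SE(x̄_st) = √1.45999 = 1.2083

SE(x̄_st) ≈ 1.21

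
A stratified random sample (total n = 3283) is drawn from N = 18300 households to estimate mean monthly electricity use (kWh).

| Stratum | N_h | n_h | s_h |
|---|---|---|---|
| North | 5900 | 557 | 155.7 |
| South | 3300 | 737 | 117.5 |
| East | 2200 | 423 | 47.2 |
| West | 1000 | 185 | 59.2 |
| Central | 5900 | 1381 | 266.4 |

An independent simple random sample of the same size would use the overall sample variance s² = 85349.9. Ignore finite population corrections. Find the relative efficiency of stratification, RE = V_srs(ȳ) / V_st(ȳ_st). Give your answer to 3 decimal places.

V̂(ȳ_st) = Σ W_h² s_h²/n_h, with W_h = N_h/N and N = 18300:
  stratum North: (5900/18300)²·155.7²/557 = 4.52401
  stratum South: (3300/18300)²·117.5²/737 = 0.609164
  stratum East: (2200/18300)²·47.2²/423 = 0.0761179
  stratum West: (1000/18300)²·59.2²/185 = 0.0565678
  stratum Central: (5900/18300)²·266.4²/1381 = 5.34166
V_st = 10.6075
V_srs = s²/n = 85349.9/3283 = 25.9975
Relative efficiency = V_srs / V_st = 25.9975/10.6075 = 2.4509

RE ≈ 2.451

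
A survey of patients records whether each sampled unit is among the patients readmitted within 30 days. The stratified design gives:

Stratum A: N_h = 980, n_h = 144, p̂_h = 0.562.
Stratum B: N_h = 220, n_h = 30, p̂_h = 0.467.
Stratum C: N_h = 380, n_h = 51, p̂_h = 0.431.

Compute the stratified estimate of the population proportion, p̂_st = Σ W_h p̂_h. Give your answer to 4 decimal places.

p̂_st ≈ 0.5173

N = 1580; stratum weights W_h = N_h/N.
p̂_st = Σ W_h p̂_h = (980·0.562 + 220·0.467 + 380·0.431)/1580 = 0.51727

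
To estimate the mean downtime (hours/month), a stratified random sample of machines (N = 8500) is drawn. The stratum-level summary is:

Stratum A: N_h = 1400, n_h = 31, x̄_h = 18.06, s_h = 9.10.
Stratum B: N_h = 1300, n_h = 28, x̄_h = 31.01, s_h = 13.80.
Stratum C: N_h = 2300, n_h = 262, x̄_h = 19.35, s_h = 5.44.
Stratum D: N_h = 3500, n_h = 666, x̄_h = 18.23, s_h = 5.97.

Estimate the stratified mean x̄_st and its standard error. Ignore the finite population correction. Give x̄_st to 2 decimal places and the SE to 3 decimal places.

x̄_st ≈ 20.46, SE ≈ 0.499

x̄_st = Σ W_h x̄_h = (1400·18.06 + 1300·31.01 + 2300·19.35 + 3500·18.23)/8500 = 20.45965
V̂(x̄_st) = Σ W_h² s_h²/n_h, with W_h = N_h/N and N = 8500:
  stratum A: (1400/8500)²·9.10²/31 = 0.0724668
  stratum B: (1300/8500)²·13.80²/28 = 0.159092
  stratum C: (2300/8500)²·5.44²/262 = 0.00827017
  stratum D: (3500/8500)²·5.97²/666 = 0.00907345
V̂(x̄_st) = 0.248903
SE(x̄_st) = √0.248903 = 0.498901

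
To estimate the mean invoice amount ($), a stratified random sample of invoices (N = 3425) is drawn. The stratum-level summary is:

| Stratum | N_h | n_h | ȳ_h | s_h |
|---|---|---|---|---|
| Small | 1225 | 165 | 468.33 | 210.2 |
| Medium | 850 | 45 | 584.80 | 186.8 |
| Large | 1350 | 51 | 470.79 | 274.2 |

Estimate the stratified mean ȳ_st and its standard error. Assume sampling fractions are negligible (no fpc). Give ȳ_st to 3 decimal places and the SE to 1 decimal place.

ȳ_st = Σ W_h ȳ_h = (1225·468.33 + 850·584.80 + 1350·470.79)/3425 = 498.20460
V̂(ȳ_st) = Σ W_h² s_h²/n_h, with W_h = N_h/N and N = 3425:
  stratum Small: (1225/3425)²·210.2²/165 = 34.2557
  stratum Medium: (850/3425)²·186.8²/45 = 47.7593
  stratum Large: (1350/3425)²·274.2²/51 = 229.04
V̂(ȳ_st) = 311.055
SE(ȳ_st) = √311.055 = 17.6367

ȳ_st ≈ 498.205, SE ≈ 17.6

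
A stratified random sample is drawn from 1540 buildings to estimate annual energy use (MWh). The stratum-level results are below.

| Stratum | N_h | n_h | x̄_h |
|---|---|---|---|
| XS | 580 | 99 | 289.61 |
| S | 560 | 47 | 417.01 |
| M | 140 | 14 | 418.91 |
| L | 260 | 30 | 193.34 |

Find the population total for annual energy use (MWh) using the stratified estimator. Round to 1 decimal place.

τ̂_st = Σ N_h x̄_h = 580·289.61 + 560·417.01 + 140·418.91 + 260·193.34 = 510415.2

τ̂_st ≈ 510415.2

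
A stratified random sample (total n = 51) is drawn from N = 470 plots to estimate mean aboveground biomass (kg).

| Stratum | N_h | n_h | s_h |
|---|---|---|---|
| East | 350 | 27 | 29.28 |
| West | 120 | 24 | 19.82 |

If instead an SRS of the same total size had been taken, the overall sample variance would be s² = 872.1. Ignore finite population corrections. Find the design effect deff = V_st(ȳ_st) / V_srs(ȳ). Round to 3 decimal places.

deff ≈ 1.092

V̂(ȳ_st) = Σ W_h² s_h²/n_h, with W_h = N_h/N and N = 470:
  stratum East: (350/470)²·29.28²/27 = 17.6084
  stratum West: (120/470)²·19.82²/24 = 1.067
V_st = 18.6753
V_srs = s²/n = 872.1/51 = 17.1
deff = V_st / V_srs = 18.6753/17.1 = 1.0921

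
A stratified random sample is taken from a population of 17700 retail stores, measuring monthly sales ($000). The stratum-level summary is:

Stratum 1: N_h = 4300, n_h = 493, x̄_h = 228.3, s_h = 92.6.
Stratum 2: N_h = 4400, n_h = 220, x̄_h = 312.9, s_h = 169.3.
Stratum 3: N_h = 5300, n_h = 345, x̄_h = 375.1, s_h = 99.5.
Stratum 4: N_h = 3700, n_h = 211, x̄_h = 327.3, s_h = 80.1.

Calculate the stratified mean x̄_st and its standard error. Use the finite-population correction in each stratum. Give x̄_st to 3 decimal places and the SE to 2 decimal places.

x̄_st = Σ W_h x̄_h = (4300·228.3 + 4400·312.9 + 5300·375.1 + 3700·327.3)/17700 = 313.98249
V̂(x̄_st) = Σ W_h² (1 − n_h/N_h) s_h²/n_h, with W_h = N_h/N and N = 17700:
  stratum 1: (4300/17700)²·(1 − 493/4300)·92.6²/493 = 0.908824
  stratum 2: (4400/17700)²·(1 − 220/4400)·169.3²/220 = 7.64845
  stratum 3: (5300/17700)²·(1 − 345/5300)·99.5²/345 = 2.40547
  stratum 4: (3700/17700)²·(1 − 211/3700)·80.1²/211 = 1.25296
V̂(x̄_st) = 12.2157
SE(x̄_st) = √12.2157 = 3.4951

x̄_st ≈ 313.982, SE ≈ 3.50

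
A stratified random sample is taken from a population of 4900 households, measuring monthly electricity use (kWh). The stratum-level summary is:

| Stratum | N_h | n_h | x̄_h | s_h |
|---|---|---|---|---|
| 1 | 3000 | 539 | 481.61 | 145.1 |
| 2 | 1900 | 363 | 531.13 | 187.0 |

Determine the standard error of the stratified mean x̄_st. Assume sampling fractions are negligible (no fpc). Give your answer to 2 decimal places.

V̂(x̄_st) = Σ W_h² s_h²/n_h, with W_h = N_h/N and N = 4900:
  stratum 1: (3000/4900)²·145.1²/539 = 14.6419
  stratum 2: (1900/4900)²·187.0²/363 = 14.4841
V̂(x̄_st) = 29.126
SE(x̄_st) = √29.126 = 5.39685

SE(x̄_st) ≈ 5.40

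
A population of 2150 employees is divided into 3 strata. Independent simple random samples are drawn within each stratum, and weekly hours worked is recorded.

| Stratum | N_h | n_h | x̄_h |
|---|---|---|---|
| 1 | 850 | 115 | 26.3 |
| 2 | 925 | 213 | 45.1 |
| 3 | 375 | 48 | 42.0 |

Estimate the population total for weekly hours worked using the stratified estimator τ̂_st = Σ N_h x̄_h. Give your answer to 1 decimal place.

τ̂_st ≈ 79822.5

τ̂_st = Σ N_h x̄_h = 850·26.3 + 925·45.1 + 375·42.0 = 79822.5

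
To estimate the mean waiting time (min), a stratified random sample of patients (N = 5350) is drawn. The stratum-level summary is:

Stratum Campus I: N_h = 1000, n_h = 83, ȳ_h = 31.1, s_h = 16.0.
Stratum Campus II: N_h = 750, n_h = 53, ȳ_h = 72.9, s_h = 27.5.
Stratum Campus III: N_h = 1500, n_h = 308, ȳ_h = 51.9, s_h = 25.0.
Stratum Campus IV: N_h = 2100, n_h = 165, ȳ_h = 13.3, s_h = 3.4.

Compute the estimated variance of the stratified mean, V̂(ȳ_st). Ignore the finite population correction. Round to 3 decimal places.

V̂(ȳ_st) ≈ 0.558

V̂(ȳ_st) = Σ W_h² s_h²/n_h, with W_h = N_h/N and N = 5350:
  stratum Campus I: (1000/5350)²·16.0²/83 = 0.107759
  stratum Campus II: (750/5350)²·27.5²/53 = 0.280417
  stratum Campus III: (1500/5350)²·25.0²/308 = 0.159516
  stratum Campus IV: (2100/5350)²·3.4²/165 = 0.0107946
V̂(ȳ_st) = 0.558487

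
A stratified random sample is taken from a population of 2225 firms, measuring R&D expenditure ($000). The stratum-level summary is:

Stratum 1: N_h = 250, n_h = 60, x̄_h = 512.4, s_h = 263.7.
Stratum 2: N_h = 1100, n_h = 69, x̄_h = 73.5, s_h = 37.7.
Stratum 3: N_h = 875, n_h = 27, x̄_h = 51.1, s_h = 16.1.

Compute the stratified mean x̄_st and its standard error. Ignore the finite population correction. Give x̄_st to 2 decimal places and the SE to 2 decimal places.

x̄_st = Σ W_h x̄_h = (250·512.4 + 1100·73.5 + 875·51.1)/2225 = 114.00562
V̂(x̄_st) = Σ W_h² s_h²/n_h, with W_h = N_h/N and N = 2225:
  stratum 1: (250/2225)²·263.7²/60 = 14.6315
  stratum 2: (1100/2225)²·37.7²/69 = 5.03453
  stratum 3: (875/2225)²·16.1²/27 = 1.48472
V̂(x̄_st) = 21.1508
SE(x̄_st) = √21.1508 = 4.59899

x̄_st ≈ 114.01, SE ≈ 4.60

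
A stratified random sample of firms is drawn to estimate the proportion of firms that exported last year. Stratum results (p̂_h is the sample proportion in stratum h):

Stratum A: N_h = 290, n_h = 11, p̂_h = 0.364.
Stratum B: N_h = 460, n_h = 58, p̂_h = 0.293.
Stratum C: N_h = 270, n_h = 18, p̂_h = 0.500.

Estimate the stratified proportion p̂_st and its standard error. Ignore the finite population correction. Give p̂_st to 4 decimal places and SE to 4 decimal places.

p̂_st ≈ 0.3680, SE ≈ 0.0603

N = 1020; stratum weights W_h = N_h/N.
p̂_st = Σ W_h p̂_h = (290·0.364 + 460·0.293 + 270·0.500)/1020 = 0.36798
V̂(p̂_st) = Σ W_h² p̂_h(1−p̂_h)/(n_h−1):
  stratum A: (290/1020)²·0.364·0.636/10 = 0.00187135
  stratum B: (460/1020)²·0.293·0.707/57 = 0.000739141
  stratum C: (270/1020)²·0.500·0.500/17 = 0.00103043
V̂(p̂_st) = 0.00364092; SE = √V̂ = 0.06034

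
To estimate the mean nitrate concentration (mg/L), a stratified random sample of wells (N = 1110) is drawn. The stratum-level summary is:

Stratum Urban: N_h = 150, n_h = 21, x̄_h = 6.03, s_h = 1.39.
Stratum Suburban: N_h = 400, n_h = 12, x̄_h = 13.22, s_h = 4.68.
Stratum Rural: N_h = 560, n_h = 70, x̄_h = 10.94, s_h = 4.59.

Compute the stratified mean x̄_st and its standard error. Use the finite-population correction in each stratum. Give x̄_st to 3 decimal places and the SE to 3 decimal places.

x̄_st ≈ 11.098, SE ≈ 0.546

x̄_st = Σ W_h x̄_h = (150·6.03 + 400·13.22 + 560·10.94)/1110 = 11.09811
V̂(x̄_st) = Σ W_h² (1 − n_h/N_h) s_h²/n_h, with W_h = N_h/N and N = 1110:
  stratum Urban: (150/1110)²·(1 − 21/150)·1.39²/21 = 0.00144493
  stratum Suburban: (400/1110)²·(1 − 12/400)·4.68²/12 = 0.229909
  stratum Rural: (560/1110)²·(1 − 70/560)·4.59²/70 = 0.0670294
V̂(x̄_st) = 0.298383
SE(x̄_st) = √0.298383 = 0.546245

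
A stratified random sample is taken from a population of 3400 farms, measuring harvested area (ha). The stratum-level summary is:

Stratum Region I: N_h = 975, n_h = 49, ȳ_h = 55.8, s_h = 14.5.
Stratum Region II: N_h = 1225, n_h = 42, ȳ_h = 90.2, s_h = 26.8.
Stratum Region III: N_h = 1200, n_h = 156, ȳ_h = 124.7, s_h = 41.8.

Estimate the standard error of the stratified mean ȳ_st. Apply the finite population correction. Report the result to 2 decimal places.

SE(ȳ_st) ≈ 1.92

V̂(ȳ_st) = Σ W_h² (1 − n_h/N_h) s_h²/n_h, with W_h = N_h/N and N = 3400:
  stratum Region I: (975/3400)²·(1 − 49/975)·14.5²/49 = 0.335118
  stratum Region II: (1225/3400)²·(1 − 42/1225)·26.8²/42 = 2.1438
  stratum Region III: (1200/3400)²·(1 − 156/1200)·41.8²/156 = 1.21381
V̂(ȳ_st) = 3.69273
SE(ȳ_st) = √3.69273 = 1.92165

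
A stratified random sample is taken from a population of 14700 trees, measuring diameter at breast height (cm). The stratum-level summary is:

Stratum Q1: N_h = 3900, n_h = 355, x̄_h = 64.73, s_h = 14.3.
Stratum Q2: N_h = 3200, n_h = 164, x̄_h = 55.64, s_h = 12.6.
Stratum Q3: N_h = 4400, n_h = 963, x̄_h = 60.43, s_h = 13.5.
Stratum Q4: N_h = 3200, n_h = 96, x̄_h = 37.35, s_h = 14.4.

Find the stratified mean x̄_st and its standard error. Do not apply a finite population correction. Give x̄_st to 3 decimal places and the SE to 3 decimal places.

x̄_st = Σ W_h x̄_h = (3900·64.73 + 3200·55.64 + 4400·60.43 + 3200·37.35)/14700 = 55.50388
V̂(x̄_st) = Σ W_h² s_h²/n_h, with W_h = N_h/N and N = 14700:
  stratum Q1: (3900/14700)²·14.3²/355 = 0.0405451
  stratum Q2: (3200/14700)²·12.6²/164 = 0.0458736
  stratum Q3: (4400/14700)²·13.5²/963 = 0.0169556
  stratum Q4: (3200/14700)²·14.4²/96 = 0.102357
V̂(x̄_st) = 0.205732
SE(x̄_st) = √0.205732 = 0.453576

x̄_st ≈ 55.504, SE ≈ 0.454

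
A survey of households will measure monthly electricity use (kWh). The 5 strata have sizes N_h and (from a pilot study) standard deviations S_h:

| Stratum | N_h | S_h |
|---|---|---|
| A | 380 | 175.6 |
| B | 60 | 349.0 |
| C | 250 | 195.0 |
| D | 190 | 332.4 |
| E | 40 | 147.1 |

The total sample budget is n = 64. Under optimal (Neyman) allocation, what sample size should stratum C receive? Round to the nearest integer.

15

Neyman allocation: n_h = n · N_h S_h / Σ N_i S_i, with n = 64.
  stratum A: N_h·S_h = 380·175.6 = 66728.00
  stratum B: N_h·S_h = 60·349.0 = 20940.00
  stratum C: N_h·S_h = 250·195.0 = 48750.00
  stratum D: N_h·S_h = 190·332.4 = 63156.00
  stratum E: N_h·S_h = 40·147.1 = 5884.00
Σ N_h S_h = 205458.00
n for stratum C = 64·48750.00/205458.00 = 15.186 → 15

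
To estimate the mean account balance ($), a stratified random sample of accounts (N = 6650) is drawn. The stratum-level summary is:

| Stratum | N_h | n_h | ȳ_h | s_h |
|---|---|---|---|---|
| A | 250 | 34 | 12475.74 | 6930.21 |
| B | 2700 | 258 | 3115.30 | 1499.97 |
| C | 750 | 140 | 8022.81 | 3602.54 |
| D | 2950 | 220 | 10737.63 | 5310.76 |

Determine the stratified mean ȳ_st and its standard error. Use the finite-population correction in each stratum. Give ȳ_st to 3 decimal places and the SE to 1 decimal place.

ȳ_st ≈ 7402.009, SE ≈ 165.3

ȳ_st = Σ W_h ȳ_h = (250·12475.74 + 2700·3115.30 + 750·8022.81 + 2950·10737.63)/6650 = 7402.00917
V̂(ȳ_st) = Σ W_h² (1 − n_h/N_h) s_h²/n_h, with W_h = N_h/N and N = 6650:
  stratum A: (250/6650)²·(1 − 34/250)·6930.21²/34 = 1724.9
  stratum B: (2700/6650)²·(1 − 258/2700)·1499.97²/258 = 1300.2
  stratum C: (750/6650)²·(1 − 140/750)·3602.54²/140 = 959.041
  stratum D: (2950/6650)²·(1 − 220/2950)·5310.76²/220 = 23347.1
V̂(ȳ_st) = 27331.2
SE(ȳ_st) = √27331.2 = 165.322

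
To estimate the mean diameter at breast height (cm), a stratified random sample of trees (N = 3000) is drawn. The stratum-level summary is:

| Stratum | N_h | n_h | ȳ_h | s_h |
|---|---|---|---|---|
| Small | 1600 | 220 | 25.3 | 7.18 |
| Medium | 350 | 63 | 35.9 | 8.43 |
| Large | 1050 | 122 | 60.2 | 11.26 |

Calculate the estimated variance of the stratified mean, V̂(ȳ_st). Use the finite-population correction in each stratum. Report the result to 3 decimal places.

V̂(ȳ_st) = Σ W_h² (1 − n_h/N_h) s_h²/n_h, with W_h = N_h/N and N = 3000:
  stratum Small: (1600/3000)²·(1 − 220/1600)·7.18²/220 = 0.0574887
  stratum Medium: (350/3000)²·(1 − 63/350)·8.43²/63 = 0.0125899
  stratum Large: (1050/3000)²·(1 − 122/1050)·11.26²/122 = 0.112515
V̂(ȳ_st) = 0.182594

V̂(ȳ_st) ≈ 0.183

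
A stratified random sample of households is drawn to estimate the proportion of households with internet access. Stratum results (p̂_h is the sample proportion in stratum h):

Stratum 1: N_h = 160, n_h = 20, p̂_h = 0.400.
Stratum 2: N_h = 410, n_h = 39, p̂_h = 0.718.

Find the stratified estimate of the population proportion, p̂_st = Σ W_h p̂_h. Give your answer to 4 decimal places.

N = 570; stratum weights W_h = N_h/N.
p̂_st = Σ W_h p̂_h = (160·0.400 + 410·0.718)/570 = 0.62874

p̂_st ≈ 0.6287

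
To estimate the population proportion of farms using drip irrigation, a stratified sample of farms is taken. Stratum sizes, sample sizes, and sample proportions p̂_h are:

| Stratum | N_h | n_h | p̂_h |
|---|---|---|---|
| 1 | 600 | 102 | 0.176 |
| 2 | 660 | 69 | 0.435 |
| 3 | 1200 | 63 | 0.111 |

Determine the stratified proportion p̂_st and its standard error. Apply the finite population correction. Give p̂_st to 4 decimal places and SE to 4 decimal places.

N = 2460; stratum weights W_h = N_h/N.
p̂_st = Σ W_h p̂_h = (600·0.176 + 660·0.435 + 1200·0.111)/2460 = 0.21378
V̂(p̂_st) = Σ W_h² (1 − n_h/N_h) p̂_h(1−p̂_h)/(n_h−1):
  stratum 1: (600/2460)²·(1 − 102/600)·0.176·0.824/101 = 7.08972e-05
  stratum 2: (660/2460)²·(1 − 69/660)·0.435·0.565/68 = 0.000232965
  stratum 3: (1200/2460)²·(1 − 63/1200)·0.111·0.889/62 = 0.000358843
V̂(p̂_st) = 0.000662705; SE = √V̂ = 0.0257431

p̂_st ≈ 0.2138, SE ≈ 0.0257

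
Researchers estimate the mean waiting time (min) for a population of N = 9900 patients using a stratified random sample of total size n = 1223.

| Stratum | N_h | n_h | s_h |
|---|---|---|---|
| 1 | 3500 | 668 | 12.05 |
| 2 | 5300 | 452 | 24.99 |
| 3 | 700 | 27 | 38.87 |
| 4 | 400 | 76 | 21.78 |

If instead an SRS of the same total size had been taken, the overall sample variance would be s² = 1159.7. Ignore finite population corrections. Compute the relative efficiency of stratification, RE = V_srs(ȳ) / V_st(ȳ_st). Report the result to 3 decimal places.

V̂(ȳ_st) = Σ W_h² s_h²/n_h, with W_h = N_h/N and N = 9900:
  stratum 1: (3500/9900)²·12.05²/668 = 0.0271684
  stratum 2: (5300/9900)²·24.99²/452 = 0.395982
  stratum 3: (700/9900)²·38.87²/27 = 0.279763
  stratum 4: (400/9900)²·21.78²/76 = 0.0101895
V_st = 0.713103
V_srs = s²/n = 1159.7/1223 = 0.948242
Relative efficiency = V_srs / V_st = 0.948242/0.713103 = 1.3297

RE ≈ 1.330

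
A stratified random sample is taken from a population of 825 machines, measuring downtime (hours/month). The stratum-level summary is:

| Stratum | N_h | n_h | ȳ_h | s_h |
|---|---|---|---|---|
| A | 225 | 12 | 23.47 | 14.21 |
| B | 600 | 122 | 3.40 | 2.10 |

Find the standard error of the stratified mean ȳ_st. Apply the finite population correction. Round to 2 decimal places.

V̂(ȳ_st) = Σ W_h² (1 − n_h/N_h) s_h²/n_h, with W_h = N_h/N and N = 825:
  stratum A: (225/825)²·(1 − 12/225)·14.21²/12 = 1.18484
  stratum B: (600/825)²·(1 − 122/600)·2.10²/122 = 0.0152318
V̂(ȳ_st) = 1.20008
SE(ȳ_st) = √1.20008 = 1.09548

SE(ȳ_st) ≈ 1.10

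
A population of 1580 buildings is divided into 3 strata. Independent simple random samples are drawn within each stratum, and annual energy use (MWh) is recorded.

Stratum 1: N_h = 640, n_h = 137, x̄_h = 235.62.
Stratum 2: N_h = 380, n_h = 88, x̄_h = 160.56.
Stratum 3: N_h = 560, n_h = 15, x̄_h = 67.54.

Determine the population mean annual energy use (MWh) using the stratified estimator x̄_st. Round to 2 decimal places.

N = Σ N_h = 1580. Stratum weights W_h = N_h/N.
x̄_st = (640·235.62 + 380·160.56 + 560·67.54) / 1580 = 157.9949

x̄_st ≈ 157.99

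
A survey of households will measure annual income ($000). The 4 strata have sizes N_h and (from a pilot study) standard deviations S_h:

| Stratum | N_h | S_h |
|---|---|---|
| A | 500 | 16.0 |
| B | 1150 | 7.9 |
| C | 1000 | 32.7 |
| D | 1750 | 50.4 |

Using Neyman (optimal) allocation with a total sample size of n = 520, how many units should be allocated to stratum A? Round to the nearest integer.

30

Neyman allocation: n_h = n · N_h S_h / Σ N_i S_i, with n = 520.
  stratum A: N_h·S_h = 500·16.0 = 8000.00
  stratum B: N_h·S_h = 1150·7.9 = 9085.00
  stratum C: N_h·S_h = 1000·32.7 = 32700.00
  stratum D: N_h·S_h = 1750·50.4 = 88200.00
Σ N_h S_h = 137985.00
n for stratum A = 520·8000.00/137985.00 = 30.148 → 30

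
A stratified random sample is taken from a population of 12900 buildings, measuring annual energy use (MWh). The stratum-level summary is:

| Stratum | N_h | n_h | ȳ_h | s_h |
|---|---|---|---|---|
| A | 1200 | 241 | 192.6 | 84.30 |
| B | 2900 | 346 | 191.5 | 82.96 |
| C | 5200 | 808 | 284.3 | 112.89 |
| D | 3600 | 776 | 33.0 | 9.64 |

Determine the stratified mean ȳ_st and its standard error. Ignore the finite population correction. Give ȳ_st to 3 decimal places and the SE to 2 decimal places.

ȳ_st ≈ 184.778, SE ≈ 1.96

ȳ_st = Σ W_h ȳ_h = (1200·192.6 + 2900·191.5 + 5200·284.3 + 3600·33.0)/12900 = 184.77752
V̂(ȳ_st) = Σ W_h² s_h²/n_h, with W_h = N_h/N and N = 12900:
  stratum A: (1200/12900)²·84.30²/241 = 0.255165
  stratum B: (2900/12900)²·82.96²/346 = 1.00526
  stratum C: (5200/12900)²·112.89²/808 = 2.56287
  stratum D: (3600/12900)²·9.64²/776 = 0.00932648
V̂(ȳ_st) = 3.83262
SE(ȳ_st) = √3.83262 = 1.95771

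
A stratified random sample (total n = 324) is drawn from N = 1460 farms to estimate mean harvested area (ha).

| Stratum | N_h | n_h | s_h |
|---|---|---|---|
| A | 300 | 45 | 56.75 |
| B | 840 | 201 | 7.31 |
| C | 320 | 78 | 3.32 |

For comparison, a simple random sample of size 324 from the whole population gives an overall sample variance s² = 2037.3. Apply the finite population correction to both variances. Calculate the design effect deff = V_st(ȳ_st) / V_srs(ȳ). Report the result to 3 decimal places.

deff ≈ 0.540

V̂(ȳ_st) = Σ W_h² (1 − n_h/N_h) s_h²/n_h, with W_h = N_h/N and N = 1460:
  stratum A: (300/1460)²·(1 − 45/300)·56.75²/45 = 2.56847
  stratum B: (840/1460)²·(1 − 201/840)·7.31²/201 = 0.0669442
  stratum C: (320/1460)²·(1 − 78/320)·3.32²/78 = 0.00513383
V_st = 2.64055
V_srs = (1 − 324/1460)·2037.3/324 = 4.89255
deff = V_st / V_srs = 2.64055/4.89255 = 0.5397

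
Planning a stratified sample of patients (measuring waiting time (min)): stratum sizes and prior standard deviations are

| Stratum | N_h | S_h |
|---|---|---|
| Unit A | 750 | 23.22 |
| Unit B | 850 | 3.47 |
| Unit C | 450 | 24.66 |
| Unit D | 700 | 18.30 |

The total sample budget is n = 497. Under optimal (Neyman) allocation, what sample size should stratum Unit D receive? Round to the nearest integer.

Neyman allocation: n_h = n · N_h S_h / Σ N_i S_i, with n = 497.
  stratum Unit A: N_h·S_h = 750·23.22 = 17415.00
  stratum Unit B: N_h·S_h = 850·3.47 = 2949.50
  stratum Unit C: N_h·S_h = 450·24.66 = 11097.00
  stratum Unit D: N_h·S_h = 700·18.30 = 12810.00
Σ N_h S_h = 44271.50
n for stratum Unit D = 497·12810.00/44271.50 = 143.807 → 144

144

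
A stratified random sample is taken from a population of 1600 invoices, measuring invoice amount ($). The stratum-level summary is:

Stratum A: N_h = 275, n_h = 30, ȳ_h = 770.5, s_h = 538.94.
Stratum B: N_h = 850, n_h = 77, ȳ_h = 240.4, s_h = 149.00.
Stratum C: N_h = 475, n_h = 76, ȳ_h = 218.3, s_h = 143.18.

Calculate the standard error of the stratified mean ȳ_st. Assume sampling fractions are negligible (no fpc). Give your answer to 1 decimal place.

SE(ȳ_st) ≈ 19.8

V̂(ȳ_st) = Σ W_h² s_h²/n_h, with W_h = N_h/N and N = 1600:
  stratum A: (275/1600)²·538.94²/30 = 286.012
  stratum B: (850/1600)²·149.00²/77 = 81.3729
  stratum C: (475/1600)²·143.18²/76 = 23.7738
V̂(ȳ_st) = 391.159
SE(ȳ_st) = √391.159 = 19.7777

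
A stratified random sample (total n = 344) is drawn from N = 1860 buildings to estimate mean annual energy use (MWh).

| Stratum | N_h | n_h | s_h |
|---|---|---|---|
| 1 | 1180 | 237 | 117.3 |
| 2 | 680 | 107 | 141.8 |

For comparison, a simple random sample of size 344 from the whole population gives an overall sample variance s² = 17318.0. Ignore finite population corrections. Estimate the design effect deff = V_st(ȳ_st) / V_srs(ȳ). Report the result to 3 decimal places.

deff ≈ 0.963

V̂(ȳ_st) = Σ W_h² s_h²/n_h, with W_h = N_h/N and N = 1860:
  stratum 1: (1180/1860)²·117.3²/237 = 23.3661
  stratum 2: (680/1860)²·141.8²/107 = 25.1166
V_st = 48.4827
V_srs = s²/n = 17318.0/344 = 50.343
deff = V_st / V_srs = 48.4827/50.343 = 0.9630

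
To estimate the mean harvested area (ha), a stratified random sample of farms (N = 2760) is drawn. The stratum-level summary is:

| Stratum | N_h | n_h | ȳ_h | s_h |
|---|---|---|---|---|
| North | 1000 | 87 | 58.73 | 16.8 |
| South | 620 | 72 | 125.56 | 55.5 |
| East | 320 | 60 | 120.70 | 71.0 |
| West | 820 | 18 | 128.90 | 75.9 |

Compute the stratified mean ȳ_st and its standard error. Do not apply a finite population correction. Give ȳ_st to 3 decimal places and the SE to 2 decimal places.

ȳ_st = Σ W_h ȳ_h = (1000·58.73 + 620·125.56 + 320·120.70 + 820·128.90)/2760 = 101.77507
V̂(ȳ_st) = Σ W_h² s_h²/n_h, with W_h = N_h/N and N = 2760:
  stratum North: (1000/2760)²·16.8²/87 = 0.425874
  stratum South: (620/2760)²·55.5²/72 = 2.15883
  stratum East: (320/2760)²·71.0²/60 = 1.1294
  stratum West: (820/2760)²·75.9²/18 = 28.2501
V̂(ȳ_st) = 31.9642
SE(ȳ_st) = √31.9642 = 5.65369

ȳ_st ≈ 101.775, SE ≈ 5.65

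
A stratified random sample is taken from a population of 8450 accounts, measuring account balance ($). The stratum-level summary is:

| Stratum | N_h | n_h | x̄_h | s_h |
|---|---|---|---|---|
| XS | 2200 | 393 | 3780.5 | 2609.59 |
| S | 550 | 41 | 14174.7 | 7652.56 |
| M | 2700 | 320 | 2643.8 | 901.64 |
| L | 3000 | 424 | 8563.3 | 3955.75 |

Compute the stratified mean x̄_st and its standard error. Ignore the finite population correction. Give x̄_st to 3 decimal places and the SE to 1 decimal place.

x̄_st = Σ W_h x̄_h = (2200·3780.5 + 550·14174.7 + 2700·2643.8 + 3000·8563.3)/8450 = 5791.87515
V̂(x̄_st) = Σ W_h² s_h²/n_h, with W_h = N_h/N and N = 8450:
  stratum XS: (2200/8450)²·2609.59²/393 = 1174.58
  stratum S: (550/8450)²·7652.56²/41 = 6051.2
  stratum M: (2700/8450)²·901.64²/320 = 259.376
  stratum L: (3000/8450)²·3955.75²/424 = 4651.8
V̂(x̄_st) = 12137
SE(x̄_st) = √12137 = 110.168

x̄_st ≈ 5791.875, SE ≈ 110.2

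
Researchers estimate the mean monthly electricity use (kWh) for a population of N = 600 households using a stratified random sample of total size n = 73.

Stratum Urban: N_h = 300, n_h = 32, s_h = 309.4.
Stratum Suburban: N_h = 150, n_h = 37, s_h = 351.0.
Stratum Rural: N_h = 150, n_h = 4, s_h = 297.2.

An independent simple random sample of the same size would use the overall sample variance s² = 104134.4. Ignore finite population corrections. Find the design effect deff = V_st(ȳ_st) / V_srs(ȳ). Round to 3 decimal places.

deff ≈ 1.638

V̂(ȳ_st) = Σ W_h² s_h²/n_h, with W_h = N_h/N and N = 600:
  stratum Urban: (300/600)²·309.4²/32 = 747.878
  stratum Suburban: (150/600)²·351.0²/37 = 208.11
  stratum Rural: (150/600)²·297.2²/4 = 1380.12
V_st = 2336.11
V_srs = s²/n = 104134.4/73 = 1426.5
deff = V_st / V_srs = 2336.11/1426.5 = 1.6377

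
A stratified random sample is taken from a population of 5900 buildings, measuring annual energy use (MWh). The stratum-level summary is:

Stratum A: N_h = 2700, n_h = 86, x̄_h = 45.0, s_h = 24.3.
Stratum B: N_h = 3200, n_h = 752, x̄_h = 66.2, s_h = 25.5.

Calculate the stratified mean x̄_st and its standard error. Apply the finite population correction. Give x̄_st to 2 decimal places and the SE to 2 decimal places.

x̄_st ≈ 56.50, SE ≈ 1.26

x̄_st = Σ W_h x̄_h = (2700·45.0 + 3200·66.2)/5900 = 56.49831
V̂(x̄_st) = Σ W_h² (1 − n_h/N_h) s_h²/n_h, with W_h = N_h/N and N = 5900:
  stratum A: (2700/5900)²·(1 − 86/2700)·24.3²/86 = 1.39213
  stratum B: (3200/5900)²·(1 − 752/3200)·25.5²/752 = 0.19459
V̂(x̄_st) = 1.58672
SE(x̄_st) = √1.58672 = 1.25965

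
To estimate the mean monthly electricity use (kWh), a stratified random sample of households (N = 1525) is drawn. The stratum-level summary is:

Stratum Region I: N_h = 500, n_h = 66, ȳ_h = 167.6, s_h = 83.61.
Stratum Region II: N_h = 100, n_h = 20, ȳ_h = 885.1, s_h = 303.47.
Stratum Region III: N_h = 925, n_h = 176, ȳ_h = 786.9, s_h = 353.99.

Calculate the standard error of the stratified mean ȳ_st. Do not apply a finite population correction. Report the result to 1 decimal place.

V̂(ȳ_st) = Σ W_h² s_h²/n_h, with W_h = N_h/N and N = 1525:
  stratum Region I: (500/1525)²·83.61²/66 = 11.386
  stratum Region II: (100/1525)²·303.47²/20 = 19.7998
  stratum Region III: (925/1525)²·353.99²/176 = 261.947
V̂(ȳ_st) = 293.133
SE(ȳ_st) = √293.133 = 17.1211

SE(ȳ_st) ≈ 17.1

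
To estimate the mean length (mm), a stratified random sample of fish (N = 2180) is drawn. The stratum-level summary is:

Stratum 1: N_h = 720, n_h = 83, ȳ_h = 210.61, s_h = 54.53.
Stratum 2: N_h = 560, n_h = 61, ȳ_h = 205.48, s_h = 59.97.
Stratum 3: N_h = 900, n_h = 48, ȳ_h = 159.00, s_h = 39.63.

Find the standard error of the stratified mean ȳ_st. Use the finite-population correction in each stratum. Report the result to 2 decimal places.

SE(ȳ_st) ≈ 3.49

V̂(ȳ_st) = Σ W_h² (1 − n_h/N_h) s_h²/n_h, with W_h = N_h/N and N = 2180:
  stratum 1: (720/2180)²·(1 − 83/720)·54.53²/83 = 3.45742
  stratum 2: (560/2180)²·(1 − 61/560)·59.97²/61 = 3.46668
  stratum 3: (900/2180)²·(1 − 48/900)·39.63²/48 = 5.2793
V̂(ȳ_st) = 12.2034
SE(ȳ_st) = √12.2034 = 3.49334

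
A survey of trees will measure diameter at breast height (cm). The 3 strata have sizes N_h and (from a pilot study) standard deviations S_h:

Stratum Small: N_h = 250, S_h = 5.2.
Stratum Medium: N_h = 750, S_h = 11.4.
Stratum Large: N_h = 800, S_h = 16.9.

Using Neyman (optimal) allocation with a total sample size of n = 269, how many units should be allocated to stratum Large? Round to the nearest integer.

Neyman allocation: n_h = n · N_h S_h / Σ N_i S_i, with n = 269.
  stratum Small: N_h·S_h = 250·5.2 = 1300.00
  stratum Medium: N_h·S_h = 750·11.4 = 8550.00
  stratum Large: N_h·S_h = 800·16.9 = 13520.00
Σ N_h S_h = 23370.00
n for stratum Large = 269·13520.00/23370.00 = 155.622 → 156

156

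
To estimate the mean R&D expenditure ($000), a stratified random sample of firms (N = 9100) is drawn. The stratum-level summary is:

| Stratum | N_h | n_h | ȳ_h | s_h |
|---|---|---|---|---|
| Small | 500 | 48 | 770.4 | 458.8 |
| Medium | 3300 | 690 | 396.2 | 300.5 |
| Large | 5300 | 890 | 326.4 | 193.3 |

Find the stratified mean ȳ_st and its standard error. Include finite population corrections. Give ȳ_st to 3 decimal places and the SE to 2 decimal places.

ȳ_st = Σ W_h ȳ_h = (500·770.4 + 3300·396.2 + 5300·326.4)/9100 = 376.10769
V̂(ȳ_st) = Σ W_h² (1 − n_h/N_h) s_h²/n_h, with W_h = N_h/N and N = 9100:
  stratum Small: (500/9100)²·(1 − 48/500)·458.8²/48 = 11.9683
  stratum Medium: (3300/9100)²·(1 − 690/3300)·300.5²/690 = 13.6117
  stratum Large: (5300/9100)²·(1 − 890/5300)·193.3²/890 = 11.8496
V̂(ȳ_st) = 37.4296
SE(ȳ_st) = √37.4296 = 6.11797

ȳ_st ≈ 376.108, SE ≈ 6.12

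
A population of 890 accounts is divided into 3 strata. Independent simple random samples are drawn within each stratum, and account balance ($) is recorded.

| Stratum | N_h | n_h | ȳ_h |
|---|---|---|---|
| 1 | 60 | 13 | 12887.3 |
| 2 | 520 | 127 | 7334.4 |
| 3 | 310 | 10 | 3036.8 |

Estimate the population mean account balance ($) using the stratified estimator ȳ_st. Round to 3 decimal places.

ȳ_st ≈ 6211.836

N = Σ N_h = 890. Stratum weights W_h = N_h/N.
ȳ_st = (60·12887.3 + 520·7334.4 + 310·3036.8) / 890 = 6211.83596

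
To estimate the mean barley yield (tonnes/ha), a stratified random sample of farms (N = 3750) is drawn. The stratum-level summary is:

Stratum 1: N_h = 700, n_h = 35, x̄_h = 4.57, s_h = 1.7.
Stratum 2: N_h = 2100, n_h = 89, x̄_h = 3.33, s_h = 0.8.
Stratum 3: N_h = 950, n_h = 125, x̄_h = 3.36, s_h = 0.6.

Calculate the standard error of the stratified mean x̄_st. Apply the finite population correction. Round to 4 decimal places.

V̂(x̄_st) = Σ W_h² (1 − n_h/N_h) s_h²/n_h, with W_h = N_h/N and N = 3750:
  stratum 1: (700/3750)²·(1 − 35/700)·1.7²/35 = 0.0027333
  stratum 2: (2100/3750)²·(1 − 89/2100)·0.8²/89 = 0.00215953
  stratum 3: (950/3750)²·(1 − 125/950)·0.6²/125 = 0.000160512
V̂(x̄_st) = 0.00505334
SE(x̄_st) = √0.00505334 = 0.0710868

SE(x̄_st) ≈ 0.0711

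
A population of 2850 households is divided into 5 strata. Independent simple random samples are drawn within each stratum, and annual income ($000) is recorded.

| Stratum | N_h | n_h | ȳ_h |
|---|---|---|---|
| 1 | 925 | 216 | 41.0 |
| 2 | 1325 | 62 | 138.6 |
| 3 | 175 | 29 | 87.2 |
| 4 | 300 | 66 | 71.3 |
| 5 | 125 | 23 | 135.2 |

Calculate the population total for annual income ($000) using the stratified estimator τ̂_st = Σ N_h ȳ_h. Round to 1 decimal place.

τ̂_st ≈ 275120.0

τ̂_st = Σ N_h ȳ_h = 925·41.0 + 1325·138.6 + 175·87.2 + 300·71.3 + 125·135.2 = 275120.0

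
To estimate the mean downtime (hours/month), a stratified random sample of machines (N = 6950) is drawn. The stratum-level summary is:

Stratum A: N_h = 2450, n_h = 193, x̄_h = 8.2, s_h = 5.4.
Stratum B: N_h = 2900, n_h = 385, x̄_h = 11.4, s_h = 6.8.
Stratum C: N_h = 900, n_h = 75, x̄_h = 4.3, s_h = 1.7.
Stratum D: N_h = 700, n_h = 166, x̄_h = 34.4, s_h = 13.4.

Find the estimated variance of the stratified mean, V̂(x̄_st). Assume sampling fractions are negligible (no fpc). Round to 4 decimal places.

V̂(x̄_st) = Σ W_h² s_h²/n_h, with W_h = N_h/N and N = 6950:
  stratum A: (2450/6950)²·5.4²/193 = 0.0187756
  stratum B: (2900/6950)²·6.8²/385 = 0.0209114
  stratum C: (900/6950)²·1.7²/75 = 0.000646178
  stratum D: (700/6950)²·13.4²/166 = 0.0109731
V̂(x̄_st) = 0.0513062

V̂(x̄_st) ≈ 0.0513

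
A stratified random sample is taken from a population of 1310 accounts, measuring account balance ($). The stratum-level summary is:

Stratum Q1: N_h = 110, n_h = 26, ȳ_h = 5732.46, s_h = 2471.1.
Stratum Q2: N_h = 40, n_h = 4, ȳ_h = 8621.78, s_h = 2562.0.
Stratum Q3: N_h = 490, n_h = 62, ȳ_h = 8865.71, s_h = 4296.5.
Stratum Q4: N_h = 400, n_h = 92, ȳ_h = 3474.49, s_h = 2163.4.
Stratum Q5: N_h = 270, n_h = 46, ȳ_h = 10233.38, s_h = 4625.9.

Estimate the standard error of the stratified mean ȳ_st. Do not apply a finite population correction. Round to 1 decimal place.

V̂(ȳ_st) = Σ W_h² s_h²/n_h, with W_h = N_h/N and N = 1310:
  stratum Q1: (110/1310)²·2471.1²/26 = 1655.96
  stratum Q2: (40/1310)²·2562.0²/4 = 1529.94
  stratum Q3: (490/1310)²·4296.5²/62 = 41657
  stratum Q4: (400/1310)²·2163.4²/92 = 4743.11
  stratum Q5: (270/1310)²·4625.9²/46 = 19761.5
V̂(ȳ_st) = 69347.5
SE(ȳ_st) = √69347.5 = 263.339

SE(ȳ_st) ≈ 263.3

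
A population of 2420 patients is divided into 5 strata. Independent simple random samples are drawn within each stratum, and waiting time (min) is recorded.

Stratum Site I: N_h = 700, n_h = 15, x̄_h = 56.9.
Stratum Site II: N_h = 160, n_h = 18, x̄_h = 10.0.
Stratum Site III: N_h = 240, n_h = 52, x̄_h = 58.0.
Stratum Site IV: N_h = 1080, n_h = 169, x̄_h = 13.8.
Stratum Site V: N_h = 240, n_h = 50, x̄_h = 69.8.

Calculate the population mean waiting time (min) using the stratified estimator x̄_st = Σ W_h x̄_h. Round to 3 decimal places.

N = Σ N_h = 2420. Stratum weights W_h = N_h/N.
x̄_st = (700·56.9 + 160·10.0 + 240·58.0 + 1080·13.8 + 240·69.8) / 2420 = 35.95289

x̄_st ≈ 35.953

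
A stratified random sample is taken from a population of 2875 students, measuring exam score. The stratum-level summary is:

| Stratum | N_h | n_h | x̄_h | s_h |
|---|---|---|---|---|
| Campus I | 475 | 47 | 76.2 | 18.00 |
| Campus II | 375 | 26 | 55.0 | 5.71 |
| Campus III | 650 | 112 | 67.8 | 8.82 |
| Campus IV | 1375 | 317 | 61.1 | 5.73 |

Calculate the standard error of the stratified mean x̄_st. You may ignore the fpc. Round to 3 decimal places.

SE(x̄_st) ≈ 0.518

V̂(x̄_st) = Σ W_h² s_h²/n_h, with W_h = N_h/N and N = 2875:
  stratum Campus I: (475/2875)²·18.00²/47 = 0.188174
  stratum Campus II: (375/2875)²·5.71²/26 = 0.0213347
  stratum Campus III: (650/2875)²·8.82²/112 = 0.0355034
  stratum Campus IV: (1375/2875)²·5.73²/317 = 0.0236908
V̂(x̄_st) = 0.268702
SE(x̄_st) = √0.268702 = 0.518365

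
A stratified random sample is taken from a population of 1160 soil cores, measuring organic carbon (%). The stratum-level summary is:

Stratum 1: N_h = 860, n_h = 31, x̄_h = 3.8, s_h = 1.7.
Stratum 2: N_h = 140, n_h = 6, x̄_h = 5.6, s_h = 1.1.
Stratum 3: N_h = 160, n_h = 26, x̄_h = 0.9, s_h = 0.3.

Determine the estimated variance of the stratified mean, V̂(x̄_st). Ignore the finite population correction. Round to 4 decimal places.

V̂(x̄_st) ≈ 0.0542

V̂(x̄_st) = Σ W_h² s_h²/n_h, with W_h = N_h/N and N = 1160:
  stratum 1: (860/1160)²·1.7²/31 = 0.0512409
  stratum 2: (140/1160)²·1.1²/6 = 0.00293748
  stratum 3: (160/1160)²·0.3²/26 = 6.58557e-05
V̂(x̄_st) = 0.0542443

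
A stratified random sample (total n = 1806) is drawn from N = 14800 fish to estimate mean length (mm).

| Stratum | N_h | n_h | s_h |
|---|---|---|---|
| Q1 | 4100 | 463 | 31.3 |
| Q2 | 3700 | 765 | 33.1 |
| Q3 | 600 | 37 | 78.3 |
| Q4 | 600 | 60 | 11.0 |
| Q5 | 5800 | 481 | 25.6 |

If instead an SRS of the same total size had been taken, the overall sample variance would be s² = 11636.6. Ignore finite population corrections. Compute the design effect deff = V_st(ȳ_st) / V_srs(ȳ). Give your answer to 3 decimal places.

V̂(ȳ_st) = Σ W_h² s_h²/n_h, with W_h = N_h/N and N = 14800:
  stratum Q1: (4100/14800)²·31.3²/463 = 0.162387
  stratum Q2: (3700/14800)²·33.1²/765 = 0.0895106
  stratum Q3: (600/14800)²·78.3²/37 = 0.272333
  stratum Q4: (600/14800)²·11.0²/60 = 0.00331446
  stratum Q5: (5800/14800)²·25.6²/481 = 0.209251
V_st = 0.736797
V_srs = s²/n = 11636.6/1806 = 6.4433
deff = V_st / V_srs = 0.736797/6.4433 = 0.1144

deff ≈ 0.114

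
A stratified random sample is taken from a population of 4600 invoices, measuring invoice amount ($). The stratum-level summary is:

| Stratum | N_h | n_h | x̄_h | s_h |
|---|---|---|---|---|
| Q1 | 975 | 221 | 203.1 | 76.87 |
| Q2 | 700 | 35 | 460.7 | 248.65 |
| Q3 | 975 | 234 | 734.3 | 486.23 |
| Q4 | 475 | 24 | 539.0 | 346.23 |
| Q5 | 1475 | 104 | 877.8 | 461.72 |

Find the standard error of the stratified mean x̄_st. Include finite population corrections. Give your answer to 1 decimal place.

SE(x̄_st) ≈ 17.9

V̂(x̄_st) = Σ W_h² (1 − n_h/N_h) s_h²/n_h, with W_h = N_h/N and N = 4600:
  stratum Q1: (975/4600)²·(1 − 221/975)·76.87²/221 = 0.928927
  stratum Q2: (700/4600)²·(1 − 35/700)·248.65²/35 = 38.8609
  stratum Q3: (975/4600)²·(1 − 234/975)·486.23²/234 = 34.4965
  stratum Q4: (475/4600)²·(1 − 24/475)·346.23²/24 = 50.5676
  stratum Q5: (1475/4600)²·(1 − 104/1475)·461.72²/104 = 195.902
V̂(x̄_st) = 320.755
SE(x̄_st) = √320.755 = 17.9096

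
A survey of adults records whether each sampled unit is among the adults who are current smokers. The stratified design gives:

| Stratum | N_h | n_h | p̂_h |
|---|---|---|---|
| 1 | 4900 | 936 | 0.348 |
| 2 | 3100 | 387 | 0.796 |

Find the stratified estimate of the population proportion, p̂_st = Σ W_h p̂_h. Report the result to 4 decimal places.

p̂_st ≈ 0.5216

N = 8000; stratum weights W_h = N_h/N.
p̂_st = Σ W_h p̂_h = (4900·0.348 + 3100·0.796)/8000 = 0.52160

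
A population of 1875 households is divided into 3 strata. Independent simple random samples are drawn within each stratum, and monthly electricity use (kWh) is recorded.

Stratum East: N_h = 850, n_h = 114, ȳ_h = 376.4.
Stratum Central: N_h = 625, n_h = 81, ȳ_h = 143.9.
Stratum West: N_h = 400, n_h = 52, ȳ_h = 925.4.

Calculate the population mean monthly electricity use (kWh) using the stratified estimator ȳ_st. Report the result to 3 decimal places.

ȳ_st ≈ 416.020

N = Σ N_h = 1875. Stratum weights W_h = N_h/N.
ȳ_st = (850·376.4 + 625·143.9 + 400·925.4) / 1875 = 416.02000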